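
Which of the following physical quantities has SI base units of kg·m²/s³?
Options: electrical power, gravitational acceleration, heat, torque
Checking the SI base units of each option:
  electrical power (P = IV): kg·m²/s³  ✓ matches
  gravitational acceleration (g = GM/r²): m/s²  ✗
  heat (Q = mcΔT): kg·m²/s²  ✗
  torque (τ = Fr): kg·m²/s²  ✗

Only electrical power has units kg·m²/s³.

Answer: electrical power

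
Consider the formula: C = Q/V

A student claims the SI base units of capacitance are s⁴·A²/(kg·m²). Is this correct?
Units of each symbol in C = Q/V:
  Q (charge, in coulombs): s·A
  V (voltage, in volts): kg·m²/(s³·A)  → in the denominator, contributes s³·A/(kg·m²)

Multiplying the contributions: [s·A] · [s³·A/(kg·m²)]
Adding exponents of each base unit: kg: -1, m: -2, s: 4, A: 2
SI base units of capacitance: s⁴·A²/(kg·m²)

The claimed units s⁴·A²/(kg·m²) match the derived units, so the claim is correct.

Answer: Yes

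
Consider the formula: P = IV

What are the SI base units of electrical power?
Units of each symbol in P = IV:
  I (current): A
  V (voltage, in volts): kg·m²/(s³·A)

Multiplying the contributions: [A] · [kg·m²/(s³·A)]
Adding exponents of each base unit: kg: 1, m: 2, s: -3
SI base units of electrical power: kg·m²/s³

Answer: kg·m²/s³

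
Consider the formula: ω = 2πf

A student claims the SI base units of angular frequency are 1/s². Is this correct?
Units of each symbol in ω = 2πf:
  f (frequency): 1/s
  The factor 2π is dimensionless.

Multiplying the contributions: [1/s]
Adding exponents of each base unit: s: -1
SI base units of angular frequency: 1/s

The claimed units 1/s² (exponents s: -2) do not match the derived units 1/s (exponents s: -1), so the claim is incorrect.

Answer: No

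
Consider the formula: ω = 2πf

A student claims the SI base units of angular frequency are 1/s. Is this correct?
Units of each symbol in ω = 2πf:
  f (frequency): 1/s
  The factor 2π is dimensionless.

Multiplying the contributions: [1/s]
Adding exponents of each base unit: s: -1
SI base units of angular frequency: 1/s

The claimed units 1/s match the derived units, so the claim is correct.

Answer: Yes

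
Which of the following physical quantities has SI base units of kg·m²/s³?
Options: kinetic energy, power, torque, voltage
Checking the SI base units of each option:
  kinetic energy (E = ½mv²): kg·m²/s²  ✗
  power (P = W/t): kg·m²/s³  ✓ matches
  torque (τ = Fr): kg·m²/s²  ✗
  voltage (V = IR): kg·m²/(s³·A)  ✗

Only power has units kg·m²/s³.

Answer: power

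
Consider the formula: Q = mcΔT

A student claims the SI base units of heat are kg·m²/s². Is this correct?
Units of each symbol in Q = mcΔT:
  m (mass): kg
  c (specific heat capacity, in J/(kg·K)): m²/(s²·K)
  ΔT (temperature change): K

Multiplying the contributions: [kg] · [m²/(s²·K)] · [K]
Adding exponents of each base unit: kg: 1, m: 2, s: -2
SI base units of heat: kg·m²/s²

The claimed units kg·m²/s² match the derived units, so the claim is correct.

Answer: Yes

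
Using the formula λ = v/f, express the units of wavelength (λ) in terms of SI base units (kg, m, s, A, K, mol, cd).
Units of each symbol in λ = v/f:
  v (wave speed): m/s
  f (frequency): 1/s  → in the denominator, contributes s

Multiplying the contributions: [m/s] · [s]
Adding exponents of each base unit: m: 1
SI base units of wavelength: m

Answer: m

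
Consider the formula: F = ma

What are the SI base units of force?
Units of each symbol in F = ma:
  m (mass): kg
  a (acceleration): m/s²

Multiplying the contributions: [kg] · [m/s²]
Adding exponents of each base unit: kg: 1, m: 1, s: -2
SI base units of force: kg·m/s²

Answer: kg·m/s²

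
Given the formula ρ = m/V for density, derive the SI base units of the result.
Units of each symbol in ρ = m/V:
  m (mass): kg
  V (volume): m³  → in the denominator, contributes 1/m³

Multiplying the contributions: [kg] · [1/m³]
Adding exponents of each base unit: kg: 1, m: -3
SI base units of density: kg/m³

Answer: kg/m³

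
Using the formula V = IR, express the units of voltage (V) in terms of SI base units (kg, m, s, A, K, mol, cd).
Units of each symbol in V = IR:
  I (current): A
  R (resistance, in ohms): kg·m²/(s³·A²)

Multiplying the contributions: [A] · [kg·m²/(s³·A²)]
Adding exponents of each base unit: kg: 1, m: 2, s: -3, A: -1
SI base units of voltage: kg·m²/(s³·A)

Answer: kg·m²/(s³·A)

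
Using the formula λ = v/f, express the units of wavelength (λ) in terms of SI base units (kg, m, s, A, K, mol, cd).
Units of each symbol in λ = v/f:
  v (wave speed): m/s
  f (frequency): 1/s  → in the denominator, contributes s

Multiplying the contributions: [m/s] · [s]
Adding exponents of each base unit: m: 1
SI base units of wavelength: m

Answer: m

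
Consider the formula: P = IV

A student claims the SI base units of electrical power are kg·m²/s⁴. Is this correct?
Units of each symbol in P = IV:
  I (current): A
  V (voltage, in volts): kg·m²/(s³·A)

Multiplying the contributions: [A] · [kg·m²/(s³·A)]
Adding exponents of each base unit: kg: 1, m: 2, s: -3
SI base units of electrical power: kg·m²/s³

The claimed units kg·m²/s⁴ (exponents kg: 1, m: 2, s: -4) do not match the derived units kg·m²/s³ (exponents kg: 1, m: 2, s: -3), so the claim is incorrect.

Answer: No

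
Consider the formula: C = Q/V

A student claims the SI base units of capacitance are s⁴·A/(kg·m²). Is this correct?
Units of each symbol in C = Q/V:
  Q (charge, in coulombs): s·A
  V (voltage, in volts): kg·m²/(s³·A)  → in the denominator, contributes s³·A/(kg·m²)

Multiplying the contributions: [s·A] · [s³·A/(kg·m²)]
Adding exponents of each base unit: kg: -1, m: -2, s: 4, A: 2
SI base units of capacitance: s⁴·A²/(kg·m²)

The claimed units s⁴·A/(kg·m²) (exponents kg: -1, m: -2, s: 4, A: 1) do not match the derived units s⁴·A²/(kg·m²) (exponents kg: -1, m: -2, s: 4, A: 2), so the claim is incorrect.

Answer: No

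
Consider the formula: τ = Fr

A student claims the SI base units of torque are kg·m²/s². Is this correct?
Units of each symbol in τ = Fr:
  F (force): kg·m/s²
  r (lever arm): m

Multiplying the contributions: [kg·m/s²] · [m]
Adding exponents of each base unit: kg: 1, m: 2, s: -2
SI base units of torque: kg·m²/s²

The claimed units kg·m²/s² match the derived units, so the claim is correct.

Answer: Yes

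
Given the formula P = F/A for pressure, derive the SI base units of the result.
Units of each symbol in P = F/A:
  F (force): kg·m/s²
  A (area): m²  → in the denominator, contributes 1/m²

Multiplying the contributions: [kg·m/s²] · [1/m²]
Adding exponents of each base unit: kg: 1, m: -1, s: -2
SI base units of pressure: kg/(m·s²)

Answer: kg/(m·s²)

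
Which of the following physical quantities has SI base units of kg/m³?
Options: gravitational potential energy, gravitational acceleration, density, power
Checking the SI base units of each option:
  gravitational potential energy (U = -GMm/r): kg·m²/s²  ✗
  gravitational acceleration (g = GM/r²): m/s²  ✗
  density (ρ = m/V): kg/m³  ✓ matches
  power (P = W/t): kg·m²/s³  ✗

Only density has units kg/m³.

Answer: density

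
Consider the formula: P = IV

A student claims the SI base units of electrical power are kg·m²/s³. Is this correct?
Units of each symbol in P = IV:
  I (current): A
  V (voltage, in volts): kg·m²/(s³·A)

Multiplying the contributions: [A] · [kg·m²/(s³·A)]
Adding exponents of each base unit: kg: 1, m: 2, s: -3
SI base units of electrical power: kg·m²/s³

The claimed units kg·m²/s³ match the derived units, so the claim is correct.

Answer: Yes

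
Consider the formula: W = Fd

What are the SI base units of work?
Units of each symbol in W = Fd:
  F (force): kg·m/s²
  d (displacement): m

Multiplying the contributions: [kg·m/s²] · [m]
Adding exponents of each base unit: kg: 1, m: 2, s: -2
SI base units of work: kg·m²/s²

Answer: kg·m²/s²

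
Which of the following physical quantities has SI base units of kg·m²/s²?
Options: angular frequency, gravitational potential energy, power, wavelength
Checking the SI base units of each option:
  angular frequency (ω = 2πf): 1/s  ✗
  gravitational potential energy (U = -GMm/r): kg·m²/s²  ✓ matches
  power (P = W/t): kg·m²/s³  ✗
  wavelength (λ = v/f): m  ✗

Only gravitational potential energy has units kg·m²/s².

Answer: gravitational potential energy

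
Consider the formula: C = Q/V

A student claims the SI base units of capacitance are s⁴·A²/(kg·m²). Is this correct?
Units of each symbol in C = Q/V:
  Q (charge, in coulombs): s·A
  V (voltage, in volts): kg·m²/(s³·A)  → in the denominator, contributes s³·A/(kg·m²)

Multiplying the contributions: [s·A] · [s³·A/(kg·m²)]
Adding exponents of each base unit: kg: -1, m: -2, s: 4, A: 2
SI base units of capacitance: s⁴·A²/(kg·m²)

The claimed units s⁴·A²/(kg·m²) match the derived units, so the claim is correct.

Answer: Yes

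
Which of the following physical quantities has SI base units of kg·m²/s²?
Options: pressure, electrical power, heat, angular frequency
Checking the SI base units of each option:
  pressure (P = F/A): kg/(m·s²)  ✗
  electrical power (P = IV): kg·m²/s³  ✗
  heat (Q = mcΔT): kg·m²/s²  ✓ matches
  angular frequency (ω = 2πf): 1/s  ✗

Only heat has units kg·m²/s².

Answer: heat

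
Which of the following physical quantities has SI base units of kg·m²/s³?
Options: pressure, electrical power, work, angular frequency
Checking the SI base units of each option:
  pressure (P = F/A): kg/(m·s²)  ✗
  electrical power (P = IV): kg·m²/s³  ✓ matches
  work (W = Fd): kg·m²/s²  ✗
  angular frequency (ω = 2πf): 1/s  ✗

Only electrical power has units kg·m²/s³.

Answer: electrical power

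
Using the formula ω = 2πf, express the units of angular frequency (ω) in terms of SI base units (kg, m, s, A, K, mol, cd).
Units of each symbol in ω = 2πf:
  f (frequency): 1/s
  The factor 2π is dimensionless.

Multiplying the contributions: [1/s]
Adding exponents of each base unit: s: -1
SI base units of angular frequency: 1/s

Answer: 1/s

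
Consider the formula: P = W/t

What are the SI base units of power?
Units of each symbol in P = W/t:
  W (work): kg·m²/s²
  t (time): s  → in the denominator, contributes 1/s

Multiplying the contributions: [kg·m²/s²] · [1/s]
Adding exponents of each base unit: kg: 1, m: 2, s: -3
SI base units of power: kg·m²/s³

Answer: kg·m²/s³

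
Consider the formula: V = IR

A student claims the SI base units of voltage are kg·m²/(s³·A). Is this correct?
Units of each symbol in V = IR:
  I (current): A
  R (resistance, in ohms): kg·m²/(s³·A²)

Multiplying the contributions: [A] · [kg·m²/(s³·A²)]
Adding exponents of each base unit: kg: 1, m: 2, s: -3, A: -1
SI base units of voltage: kg·m²/(s³·A)

The claimed units kg·m²/(s³·A) match the derived units, so the claim is correct.

Answer: Yes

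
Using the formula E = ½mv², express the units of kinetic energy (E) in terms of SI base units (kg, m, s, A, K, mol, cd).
Units of each symbol in E = ½mv²:
  m (mass): kg
  v (speed): m/s  → to the power 2, contributes m²/s²
  The factor ½ is dimensionless.

Multiplying the contributions: [kg] · [m²/s²]
Adding exponents of each base unit: kg: 1, m: 2, s: -2
SI base units of kinetic energy: kg·m²/s²

Answer: kg·m²/s²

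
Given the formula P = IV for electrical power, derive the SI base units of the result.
Units of each symbol in P = IV:
  I (current): A
  V (voltage, in volts): kg·m²/(s³·A)

Multiplying the contributions: [A] · [kg·m²/(s³·A)]
Adding exponents of each base unit: kg: 1, m: 2, s: -3
SI base units of electrical power: kg·m²/s³

Answer: kg·m²/s³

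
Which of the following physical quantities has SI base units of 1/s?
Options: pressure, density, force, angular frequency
Checking the SI base units of each option:
  pressure (P = F/A): kg/(m·s²)  ✗
  density (ρ = m/V): kg/m³  ✗
  force (F = ma): kg·m/s²  ✗
  angular frequency (ω = 2πf): 1/s  ✓ matches

Only angular frequency has units 1/s.

Answer: angular frequency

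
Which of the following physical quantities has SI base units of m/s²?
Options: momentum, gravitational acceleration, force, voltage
Checking the SI base units of each option:
  momentum (p = mv): kg·m/s  ✗
  gravitational acceleration (g = GM/r²): m/s²  ✓ matches
  force (F = ma): kg·m/s²  ✗
  voltage (V = IR): kg·m²/(s³·A)  ✗

Only gravitational acceleration has units m/s².

Answer: gravitational acceleration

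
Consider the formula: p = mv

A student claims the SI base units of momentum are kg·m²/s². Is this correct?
Units of each symbol in p = mv:
  m (mass): kg
  v (velocity): m/s

Multiplying the contributions: [kg] · [m/s]
Adding exponents of each base unit: kg: 1, m: 1, s: -1
SI base units of momentum: kg·m/s

The claimed units kg·m²/s² (exponents kg: 1, m: 2, s: -2) do not match the derived units kg·m/s (exponents kg: 1, m: 1, s: -1), so the claim is incorrect.

Answer: No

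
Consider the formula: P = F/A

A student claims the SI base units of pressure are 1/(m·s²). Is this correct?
Units of each symbol in P = F/A:
  F (force): kg·m/s²
  A (area): m²  → in the denominator, contributes 1/m²

Multiplying the contributions: [kg·m/s²] · [1/m²]
Adding exponents of each base unit: kg: 1, m: -1, s: -2
SI base units of pressure: kg/(m·s²)

The claimed units 1/(m·s²) (exponents m: -1, s: -2) do not match the derived units kg/(m·s²) (exponents kg: 1, m: -1, s: -2), so the claim is incorrect.

Answer: No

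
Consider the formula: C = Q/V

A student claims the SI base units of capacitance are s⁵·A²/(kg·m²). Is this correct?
Units of each symbol in C = Q/V:
  Q (charge, in coulombs): s·A
  V (voltage, in volts): kg·m²/(s³·A)  → in the denominator, contributes s³·A/(kg·m²)

Multiplying the contributions: [s·A] · [s³·A/(kg·m²)]
Adding exponents of each base unit: kg: -1, m: -2, s: 4, A: 2
SI base units of capacitance: s⁴·A²/(kg·m²)

The claimed units s⁵·A²/(kg·m²) (exponents kg: -1, m: -2, s: 5, A: 2) do not match the derived units s⁴·A²/(kg·m²) (exponents kg: -1, m: -2, s: 4, A: 2), so the claim is incorrect.

Answer: No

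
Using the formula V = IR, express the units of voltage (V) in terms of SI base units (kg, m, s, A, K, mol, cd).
Units of each symbol in V = IR:
  I (current): A
  R (resistance, in ohms): kg·m²/(s³·A²)

Multiplying the contributions: [A] · [kg·m²/(s³·A²)]
Adding exponents of each base unit: kg: 1, m: 2, s: -3, A: -1
SI base units of voltage: kg·m²/(s³·A)

Answer: kg·m²/(s³·A)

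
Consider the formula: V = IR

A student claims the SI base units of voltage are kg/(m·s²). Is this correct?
Units of each symbol in V = IR:
  I (current): A
  R (resistance, in ohms): kg·m²/(s³·A²)

Multiplying the contributions: [A] · [kg·m²/(s³·A²)]
Adding exponents of each base unit: kg: 1, m: 2, s: -3, A: -1
SI base units of voltage: kg·m²/(s³·A)

The claimed units kg/(m·s²) (exponents kg: 1, m: -1, s: -2) do not match the derived units kg·m²/(s³·A) (exponents kg: 1, m: 2, s: -3, A: -1), so the claim is incorrect.

Answer: No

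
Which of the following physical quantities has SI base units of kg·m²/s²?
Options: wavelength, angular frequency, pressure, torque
Checking the SI base units of each option:
  wavelength (λ = v/f): m  ✗
  angular frequency (ω = 2πf): 1/s  ✗
  pressure (P = F/A): kg/(m·s²)  ✗
  torque (τ = Fr): kg·m²/s²  ✓ matches

Only torque has units kg·m²/s².

Answer: torque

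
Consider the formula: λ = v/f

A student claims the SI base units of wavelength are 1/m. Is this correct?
Units of each symbol in λ = v/f:
  v (wave speed): m/s
  f (frequency): 1/s  → in the denominator, contributes s

Multiplying the contributions: [m/s] · [s]
Adding exponents of each base unit: m: 1
SI base units of wavelength: m

The claimed units 1/m (exponents m: -1) do not match the derived units m (exponents m: 1), so the claim is incorrect.

Answer: No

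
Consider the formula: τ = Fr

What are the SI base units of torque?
Units of each symbol in τ = Fr:
  F (force): kg·m/s²
  r (lever arm): m

Multiplying the contributions: [kg·m/s²] · [m]
Adding exponents of each base unit: kg: 1, m: 2, s: -2
SI base units of torque: kg·m²/s²

Answer: kg·m²/s²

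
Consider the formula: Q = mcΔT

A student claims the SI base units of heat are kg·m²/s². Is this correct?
Units of each symbol in Q = mcΔT:
  m (mass): kg
  c (specific heat capacity, in J/(kg·K)): m²/(s²·K)
  ΔT (temperature change): K

Multiplying the contributions: [kg] · [m²/(s²·K)] · [K]
Adding exponents of each base unit: kg: 1, m: 2, s: -2
SI base units of heat: kg·m²/s²

The claimed units kg·m²/s² match the derived units, so the claim is correct.

Answer: Yes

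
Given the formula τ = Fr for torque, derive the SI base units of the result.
Units of each symbol in τ = Fr:
  F (force): kg·m/s²
  r (lever arm): m

Multiplying the contributions: [kg·m/s²] · [m]
Adding exponents of each base unit: kg: 1, m: 2, s: -2
SI base units of torque: kg·m²/s²

Answer: kg·m²/s²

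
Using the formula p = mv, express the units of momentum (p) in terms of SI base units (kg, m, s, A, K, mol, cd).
Units of each symbol in p = mv:
  m (mass): kg
  v (velocity): m/s

Multiplying the contributions: [kg] · [m/s]
Adding exponents of each base unit: kg: 1, m: 1, s: -1
SI base units of momentum: kg·m/s

Answer: kg·m/s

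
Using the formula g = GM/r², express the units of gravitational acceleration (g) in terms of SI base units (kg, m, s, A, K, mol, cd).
Units of each symbol in g = GM/r²:
  G (gravitational constant): m³/(kg·s²)
  M (mass): kg
  r (distance): m  → to the power 2 in the denominator, contributes 1/m²

Multiplying the contributions: [m³/(kg·s²)] · [kg] · [1/m²]
Adding exponents of each base unit: m: 1, s: -2
SI base units of gravitational acceleration: m/s²

Answer: m/s²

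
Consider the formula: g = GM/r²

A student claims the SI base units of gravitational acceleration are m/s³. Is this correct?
Units of each symbol in g = GM/r²:
  G (gravitational constant): m³/(kg·s²)
  M (mass): kg
  r (distance): m  → to the power 2 in the denominator, contributes 1/m²

Multiplying the contributions: [m³/(kg·s²)] · [kg] · [1/m²]
Adding exponents of each base unit: m: 1, s: -2
SI base units of gravitational acceleration: m/s²

The claimed units m/s³ (exponents m: 1, s: -3) do not match the derived units m/s² (exponents m: 1, s: -2), so the claim is incorrect.

Answer: No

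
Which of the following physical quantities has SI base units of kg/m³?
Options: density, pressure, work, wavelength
Checking the SI base units of each option:
  density (ρ = m/V): kg/m³  ✓ matches
  pressure (P = F/A): kg/(m·s²)  ✗
  work (W = Fd): kg·m²/s²  ✗
  wavelength (λ = v/f): m  ✗

Only density has units kg/m³.

Answer: density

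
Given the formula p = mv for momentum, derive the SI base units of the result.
Units of each symbol in p = mv:
  m (mass): kg
  v (velocity): m/s

Multiplying the contributions: [kg] · [m/s]
Adding exponents of each base unit: kg: 1, m: 1, s: -1
SI base units of momentum: kg·m/s

Answer: kg·m/s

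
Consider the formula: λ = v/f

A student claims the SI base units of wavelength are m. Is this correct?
Units of each symbol in λ = v/f:
  v (wave speed): m/s
  f (frequency): 1/s  → in the denominator, contributes s

Multiplying the contributions: [m/s] · [s]
Adding exponents of each base unit: m: 1
SI base units of wavelength: m

The claimed units m match the derived units, so the claim is correct.

Answer: Yes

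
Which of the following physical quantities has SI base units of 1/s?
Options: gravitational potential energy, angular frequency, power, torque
Checking the SI base units of each option:
  gravitational potential energy (U = -GMm/r): kg·m²/s²  ✗
  angular frequency (ω = 2πf): 1/s  ✓ matches
  power (P = W/t): kg·m²/s³  ✗
  torque (τ = Fr): kg·m²/s²  ✗

Only angular frequency has units 1/s.

Answer: angular frequency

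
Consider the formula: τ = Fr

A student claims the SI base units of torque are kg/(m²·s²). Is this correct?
Units of each symbol in τ = Fr:
  F (force): kg·m/s²
  r (lever arm): m

Multiplying the contributions: [kg·m/s²] · [m]
Adding exponents of each base unit: kg: 1, m: 2, s: -2
SI base units of torque: kg·m²/s²

The claimed units kg/(m²·s²) (exponents kg: 1, m: -2, s: -2) do not match the derived units kg·m²/s² (exponents kg: 1, m: 2, s: -2), so the claim is incorrect.

Answer: No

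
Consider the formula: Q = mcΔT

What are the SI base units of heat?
Units of each symbol in Q = mcΔT:
  m (mass): kg
  c (specific heat capacity, in J/(kg·K)): m²/(s²·K)
  ΔT (temperature change): K

Multiplying the contributions: [kg] · [m²/(s²·K)] · [K]
Adding exponents of each base unit: kg: 1, m: 2, s: -2
SI base units of heat: kg·m²/s²

Answer: kg·m²/s²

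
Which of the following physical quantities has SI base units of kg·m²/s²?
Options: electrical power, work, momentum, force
Checking the SI base units of each option:
  electrical power (P = IV): kg·m²/s³  ✗
  work (W = Fd): kg·m²/s²  ✓ matches
  momentum (p = mv): kg·m/s  ✗
  force (F = ma): kg·m/s²  ✗

Only work has units kg·m²/s².

Answer: work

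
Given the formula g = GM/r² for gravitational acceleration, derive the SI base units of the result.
Units of each symbol in g = GM/r²:
  G (gravitational constant): m³/(kg·s²)
  M (mass): kg
  r (distance): m  → to the power 2 in the denominator, contributes 1/m²

Multiplying the contributions: [m³/(kg·s²)] · [kg] · [1/m²]
Adding exponents of each base unit: m: 1, s: -2
SI base units of gravitational acceleration: m/s²

Answer: m/s²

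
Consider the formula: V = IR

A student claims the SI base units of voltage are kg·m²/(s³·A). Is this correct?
Units of each symbol in V = IR:
  I (current): A
  R (resistance, in ohms): kg·m²/(s³·A²)

Multiplying the contributions: [A] · [kg·m²/(s³·A²)]
Adding exponents of each base unit: kg: 1, m: 2, s: -3, A: -1
SI base units of voltage: kg·m²/(s³·A)

The claimed units kg·m²/(s³·A) match the derived units, so the claim is correct.

Answer: Yes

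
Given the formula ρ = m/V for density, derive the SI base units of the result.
Units of each symbol in ρ = m/V:
  m (mass): kg
  V (volume): m³  → in the denominator, contributes 1/m³

Multiplying the contributions: [kg] · [1/m³]
Adding exponents of each base unit: kg: 1, m: -3
SI base units of density: kg/m³

Answer: kg/m³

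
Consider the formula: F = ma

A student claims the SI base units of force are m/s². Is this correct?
Units of each symbol in F = ma:
  m (mass): kg
  a (acceleration): m/s²

Multiplying the contributions: [kg] · [m/s²]
Adding exponents of each base unit: kg: 1, m: 1, s: -2
SI base units of force: kg·m/s²

The claimed units m/s² (exponents m: 1, s: -2) do not match the derived units kg·m/s² (exponents kg: 1, m: 1, s: -2), so the claim is incorrect.

Answer: No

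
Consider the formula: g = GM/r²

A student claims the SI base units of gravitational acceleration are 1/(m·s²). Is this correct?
Units of each symbol in g = GM/r²:
  G (gravitational constant): m³/(kg·s²)
  M (mass): kg
  r (distance): m  → to the power 2 in the denominator, contributes 1/m²

Multiplying the contributions: [m³/(kg·s²)] · [kg] · [1/m²]
Adding exponents of each base unit: m: 1, s: -2
SI base units of gravitational acceleration: m/s²

The claimed units 1/(m·s²) (exponents m: -1, s: -2) do not match the derived units m/s² (exponents m: 1, s: -2), so the claim is incorrect.

Answer: No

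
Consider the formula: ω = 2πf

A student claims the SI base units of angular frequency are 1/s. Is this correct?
Units of each symbol in ω = 2πf:
  f (frequency): 1/s
  The factor 2π is dimensionless.

Multiplying the contributions: [1/s]
Adding exponents of each base unit: s: -1
SI base units of angular frequency: 1/s

The claimed units 1/s match the derived units, so the claim is correct.

Answer: Yes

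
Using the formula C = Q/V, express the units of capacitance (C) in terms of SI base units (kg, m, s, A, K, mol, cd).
Units of each symbol in C = Q/V:
  Q (charge, in coulombs): s·A
  V (voltage, in volts): kg·m²/(s³·A)  → in the denominator, contributes s³·A/(kg·m²)

Multiplying the contributions: [s·A] · [s³·A/(kg·m²)]
Adding exponents of each base unit: kg: -1, m: -2, s: 4, A: 2
SI base units of capacitance: s⁴·A²/(kg·m²)

Answer: s⁴·A²/(kg·m²)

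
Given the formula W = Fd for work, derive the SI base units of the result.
Units of each symbol in W = Fd:
  F (force): kg·m/s²
  d (displacement): m

Multiplying the contributions: [kg·m/s²] · [m]
Adding exponents of each base unit: kg: 1, m: 2, s: -2
SI base units of work: kg·m²/s²

Answer: kg·m²/s²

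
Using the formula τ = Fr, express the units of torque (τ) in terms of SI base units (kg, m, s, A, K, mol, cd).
Units of each symbol in τ = Fr:
  F (force): kg·m/s²
  r (lever arm): m

Multiplying the contributions: [kg·m/s²] · [m]
Adding exponents of each base unit: kg: 1, m: 2, s: -2
SI base units of torque: kg·m²/s²

Answer: kg·m²/s²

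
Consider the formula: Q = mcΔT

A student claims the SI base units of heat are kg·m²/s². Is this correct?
Units of each symbol in Q = mcΔT:
  m (mass): kg
  c (specific heat capacity, in J/(kg·K)): m²/(s²·K)
  ΔT (temperature change): K

Multiplying the contributions: [kg] · [m²/(s²·K)] · [K]
Adding exponents of each base unit: kg: 1, m: 2, s: -2
SI base units of heat: kg·m²/s²

The claimed units kg·m²/s² match the derived units, so the claim is correct.

Answer: Yes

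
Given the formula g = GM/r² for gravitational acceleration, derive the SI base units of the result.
Units of each symbol in g = GM/r²:
  G (gravitational constant): m³/(kg·s²)
  M (mass): kg
  r (distance): m  → to the power 2 in the denominator, contributes 1/m²

Multiplying the contributions: [m³/(kg·s²)] · [kg] · [1/m²]
Adding exponents of each base unit: m: 1, s: -2
SI base units of gravitational acceleration: m/s²

Answer: m/s²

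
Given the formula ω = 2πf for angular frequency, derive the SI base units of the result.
Units of each symbol in ω = 2πf:
  f (frequency): 1/s
  The factor 2π is dimensionless.

Multiplying the contributions: [1/s]
Adding exponents of each base unit: s: -1
SI base units of angular frequency: 1/s

Answer: 1/s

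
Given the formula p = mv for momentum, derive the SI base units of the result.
Units of each symbol in p = mv:
  m (mass): kg
  v (velocity): m/s

Multiplying the contributions: [kg] · [m/s]
Adding exponents of each base unit: kg: 1, m: 1, s: -1
SI base units of momentum: kg·m/s

Answer: kg·m/s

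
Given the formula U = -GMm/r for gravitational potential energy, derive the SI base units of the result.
Units of each symbol in U = -GMm/r:
  G (gravitational constant): m³/(kg·s²)
  M (mass): kg
  m (mass): kg
  r (distance): m  → in the denominator, contributes 1/m
  The minus sign does not affect the units.

Multiplying the contributions: [m³/(kg·s²)] · [kg] · [kg] · [1/m]
Adding exponents of each base unit: kg: 1, m: 2, s: -2
SI base units of gravitational potential energy: kg·m²/s²

Answer: kg·m²/s²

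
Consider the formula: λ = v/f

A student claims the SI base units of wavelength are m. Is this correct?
Units of each symbol in λ = v/f:
  v (wave speed): m/s
  f (frequency): 1/s  → in the denominator, contributes s

Multiplying the contributions: [m/s] · [s]
Adding exponents of each base unit: m: 1
SI base units of wavelength: m

The claimed units m match the derived units, so the claim is correct.

Answer: Yes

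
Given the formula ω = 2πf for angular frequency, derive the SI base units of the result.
Units of each symbol in ω = 2πf:
  f (frequency): 1/s
  The factor 2π is dimensionless.

Multiplying the contributions: [1/s]
Adding exponents of each base unit: s: -1
SI base units of angular frequency: 1/s

Answer: 1/s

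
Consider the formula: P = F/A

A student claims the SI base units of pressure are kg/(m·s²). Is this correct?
Units of each symbol in P = F/A:
  F (force): kg·m/s²
  A (area): m²  → in the denominator, contributes 1/m²

Multiplying the contributions: [kg·m/s²] · [1/m²]
Adding exponents of each base unit: kg: 1, m: -1, s: -2
SI base units of pressure: kg/(m·s²)

The claimed units kg/(m·s²) match the derived units, so the claim is correct.

Answer: Yes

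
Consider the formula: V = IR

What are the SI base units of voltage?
Units of each symbol in V = IR:
  I (current): A
  R (resistance, in ohms): kg·m²/(s³·A²)

Multiplying the contributions: [A] · [kg·m²/(s³·A²)]
Adding exponents of each base unit: kg: 1, m: 2, s: -3, A: -1
SI base units of voltage: kg·m²/(s³·A)

Answer: kg·m²/(s³·A)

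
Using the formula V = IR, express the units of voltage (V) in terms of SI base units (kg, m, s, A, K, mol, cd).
Units of each symbol in V = IR:
  I (current): A
  R (resistance, in ohms): kg·m²/(s³·A²)

Multiplying the contributions: [A] · [kg·m²/(s³·A²)]
Adding exponents of each base unit: kg: 1, m: 2, s: -3, A: -1
SI base units of voltage: kg·m²/(s³·A)

Answer: kg·m²/(s³·A)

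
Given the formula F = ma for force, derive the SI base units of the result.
Units of each symbol in F = ma:
  m (mass): kg
  a (acceleration): m/s²

Multiplying the contributions: [kg] · [m/s²]
Adding exponents of each base unit: kg: 1, m: 1, s: -2
SI base units of force: kg·m/s²

Answer: kg·m/s²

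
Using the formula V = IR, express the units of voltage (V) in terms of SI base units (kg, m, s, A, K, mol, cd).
Units of each symbol in V = IR:
  I (current): A
  R (resistance, in ohms): kg·m²/(s³·A²)

Multiplying the contributions: [A] · [kg·m²/(s³·A²)]
Adding exponents of each base unit: kg: 1, m: 2, s: -3, A: -1
SI base units of voltage: kg·m²/(s³·A)

Answer: kg·m²/(s³·A)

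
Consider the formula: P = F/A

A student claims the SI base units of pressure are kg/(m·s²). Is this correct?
Units of each symbol in P = F/A:
  F (force): kg·m/s²
  A (area): m²  → in the denominator, contributes 1/m²

Multiplying the contributions: [kg·m/s²] · [1/m²]
Adding exponents of each base unit: kg: 1, m: -1, s: -2
SI base units of pressure: kg/(m·s²)

The claimed units kg/(m·s²) match the derived units, so the claim is correct.

Answer: Yes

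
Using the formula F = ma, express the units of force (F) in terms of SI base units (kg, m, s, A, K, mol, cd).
Units of each symbol in F = ma:
  m (mass): kg
  a (acceleration): m/s²

Multiplying the contributions: [kg] · [m/s²]
Adding exponents of each base unit: kg: 1, m: 1, s: -2
SI base units of force: kg·m/s²

Answer: kg·m/s²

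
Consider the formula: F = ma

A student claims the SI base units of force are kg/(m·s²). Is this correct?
Units of each symbol in F = ma:
  m (mass): kg
  a (acceleration): m/s²

Multiplying the contributions: [kg] · [m/s²]
Adding exponents of each base unit: kg: 1, m: 1, s: -2
SI base units of force: kg·m/s²

The claimed units kg/(m·s²) (exponents kg: 1, m: -1, s: -2) do not match the derived units kg·m/s² (exponents kg: 1, m: 1, s: -2), so the claim is incorrect.

Answer: No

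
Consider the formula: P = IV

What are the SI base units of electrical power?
Units of each symbol in P = IV:
  I (current): A
  V (voltage, in volts): kg·m²/(s³·A)

Multiplying the contributions: [A] · [kg·m²/(s³·A)]
Adding exponents of each base unit: kg: 1, m: 2, s: -3
SI base units of electrical power: kg·m²/s³

Answer: kg·m²/s³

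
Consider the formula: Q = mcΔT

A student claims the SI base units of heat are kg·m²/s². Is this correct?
Units of each symbol in Q = mcΔT:
  m (mass): kg
  c (specific heat capacity, in J/(kg·K)): m²/(s²·K)
  ΔT (temperature change): K

Multiplying the contributions: [kg] · [m²/(s²·K)] · [K]
Adding exponents of each base unit: kg: 1, m: 2, s: -2
SI base units of heat: kg·m²/s²

The claimed units kg·m²/s² match the derived units, so the claim is correct.

Answer: Yes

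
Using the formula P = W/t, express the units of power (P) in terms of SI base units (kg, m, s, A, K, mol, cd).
Units of each symbol in P = W/t:
  W (work): kg·m²/s²
  t (time): s  → in the denominator, contributes 1/s

Multiplying the contributions: [kg·m²/s²] · [1/s]
Adding exponents of each base unit: kg: 1, m: 2, s: -3
SI base units of power: kg·m²/s³

Answer: kg·m²/s³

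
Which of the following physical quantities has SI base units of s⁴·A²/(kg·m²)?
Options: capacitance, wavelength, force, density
Checking the SI base units of each option:
  capacitance (C = Q/V): s⁴·A²/(kg·m²)  ✓ matches
  wavelength (λ = v/f): m  ✗
  force (F = ma): kg·m/s²  ✗
  density (ρ = m/V): kg/m³  ✗

Only capacitance has units s⁴·A²/(kg·m²).

Answer: capacitance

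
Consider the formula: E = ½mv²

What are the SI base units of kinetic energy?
Units of each symbol in E = ½mv²:
  m (mass): kg
  v (speed): m/s  → to the power 2, contributes m²/s²
  The factor ½ is dimensionless.

Multiplying the contributions: [kg] · [m²/s²]
Adding exponents of each base unit: kg: 1, m: 2, s: -2
SI base units of kinetic energy: kg·m²/s²

Answer: kg·m²/s²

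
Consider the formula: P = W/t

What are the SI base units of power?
Units of each symbol in P = W/t:
  W (work): kg·m²/s²
  t (time): s  → in the denominator, contributes 1/s

Multiplying the contributions: [kg·m²/s²] · [1/s]
Adding exponents of each base unit: kg: 1, m: 2, s: -3
SI base units of power: kg·m²/s³

Answer: kg·m²/s³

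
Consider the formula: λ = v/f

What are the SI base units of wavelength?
Units of each symbol in λ = v/f:
  v (wave speed): m/s
  f (frequency): 1/s  → in the denominator, contributes s

Multiplying the contributions: [m/s] · [s]
Adding exponents of each base unit: m: 1
SI base units of wavelength: m

Answer: m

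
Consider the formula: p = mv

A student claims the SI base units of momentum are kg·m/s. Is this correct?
Units of each symbol in p = mv:
  m (mass): kg
  v (velocity): m/s

Multiplying the contributions: [kg] · [m/s]
Adding exponents of each base unit: kg: 1, m: 1, s: -1
SI base units of momentum: kg·m/s

The claimed units kg·m/s match the derived units, so the claim is correct.

Answer: Yes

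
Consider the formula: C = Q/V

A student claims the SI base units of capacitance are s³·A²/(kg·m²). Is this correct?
Units of each symbol in C = Q/V:
  Q (charge, in coulombs): s·A
  V (voltage, in volts): kg·m²/(s³·A)  → in the denominator, contributes s³·A/(kg·m²)

Multiplying the contributions: [s·A] · [s³·A/(kg·m²)]
Adding exponents of each base unit: kg: -1, m: -2, s: 4, A: 2
SI base units of capacitance: s⁴·A²/(kg·m²)

The claimed units s³·A²/(kg·m²) (exponents kg: -1, m: -2, s: 3, A: 2) do not match the derived units s⁴·A²/(kg·m²) (exponents kg: -1, m: -2, s: 4, A: 2), so the claim is incorrect.

Answer: No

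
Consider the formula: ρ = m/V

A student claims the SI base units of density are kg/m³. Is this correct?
Units of each symbol in ρ = m/V:
  m (mass): kg
  V (volume): m³  → in the denominator, contributes 1/m³

Multiplying the contributions: [kg] · [1/m³]
Adding exponents of each base unit: kg: 1, m: -3
SI base units of density: kg/m³

The claimed units kg/m³ match the derived units, so the claim is correct.

Answer: Yes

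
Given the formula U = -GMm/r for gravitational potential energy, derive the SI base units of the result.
Units of each symbol in U = -GMm/r:
  G (gravitational constant): m³/(kg·s²)
  M (mass): kg
  m (mass): kg
  r (distance): m  → in the denominator, contributes 1/m
  The minus sign does not affect the units.

Multiplying the contributions: [m³/(kg·s²)] · [kg] · [kg] · [1/m]
Adding exponents of each base unit: kg: 1, m: 2, s: -2
SI base units of gravitational potential energy: kg·m²/s²

Answer: kg·m²/s²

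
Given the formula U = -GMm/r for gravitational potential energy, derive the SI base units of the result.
Units of each symbol in U = -GMm/r:
  G (gravitational constant): m³/(kg·s²)
  M (mass): kg
  m (mass): kg
  r (distance): m  → in the denominator, contributes 1/m
  The minus sign does not affect the units.

Multiplying the contributions: [m³/(kg·s²)] · [kg] · [kg] · [1/m]
Adding exponents of each base unit: kg: 1, m: 2, s: -2
SI base units of gravitational potential energy: kg·m²/s²

Answer: kg·m²/s²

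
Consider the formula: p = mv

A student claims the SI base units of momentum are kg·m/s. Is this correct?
Units of each symbol in p = mv:
  m (mass): kg
  v (velocity): m/s

Multiplying the contributions: [kg] · [m/s]
Adding exponents of each base unit: kg: 1, m: 1, s: -1
SI base units of momentum: kg·m/s

The claimed units kg·m/s match the derived units, so the claim is correct.

Answer: Yes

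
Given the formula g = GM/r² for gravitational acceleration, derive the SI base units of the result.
Units of each symbol in g = GM/r²:
  G (gravitational constant): m³/(kg·s²)
  M (mass): kg
  r (distance): m  → to the power 2 in the denominator, contributes 1/m²

Multiplying the contributions: [m³/(kg·s²)] · [kg] · [1/m²]
Adding exponents of each base unit: m: 1, s: -2
SI base units of gravitational acceleration: m/s²

Answer: m/s²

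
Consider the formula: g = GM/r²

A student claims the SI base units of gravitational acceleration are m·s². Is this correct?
Units of each symbol in g = GM/r²:
  G (gravitational constant): m³/(kg·s²)
  M (mass): kg
  r (distance): m  → to the power 2 in the denominator, contributes 1/m²

Multiplying the contributions: [m³/(kg·s²)] · [kg] · [1/m²]
Adding exponents of each base unit: m: 1, s: -2
SI base units of gravitational acceleration: m/s²

The claimed units m·s² (exponents m: 1, s: 2) do not match the derived units m/s² (exponents m: 1, s: -2), so the claim is incorrect.

Answer: No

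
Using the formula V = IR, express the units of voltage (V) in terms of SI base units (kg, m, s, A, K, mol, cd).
Units of each symbol in V = IR:
  I (current): A
  R (resistance, in ohms): kg·m²/(s³·A²)

Multiplying the contributions: [A] · [kg·m²/(s³·A²)]
Adding exponents of each base unit: kg: 1, m: 2, s: -3, A: -1
SI base units of voltage: kg·m²/(s³·A)

Answer: kg·m²/(s³·A)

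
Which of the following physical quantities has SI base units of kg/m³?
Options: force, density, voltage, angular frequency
Checking the SI base units of each option:
  force (F = ma): kg·m/s²  ✗
  density (ρ = m/V): kg/m³  ✓ matches
  voltage (V = IR): kg·m²/(s³·A)  ✗
  angular frequency (ω = 2πf): 1/s  ✗

Only density has units kg/m³.

Answer: density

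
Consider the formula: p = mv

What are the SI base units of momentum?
Units of each symbol in p = mv:
  m (mass): kg
  v (velocity): m/s

Multiplying the contributions: [kg] · [m/s]
Adding exponents of each base unit: kg: 1, m: 1, s: -1
SI base units of momentum: kg·m/s

Answer: kg·m/s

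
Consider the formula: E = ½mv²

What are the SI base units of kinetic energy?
Units of each symbol in E = ½mv²:
  m (mass): kg
  v (speed): m/s  → to the power 2, contributes m²/s²
  The factor ½ is dimensionless.

Multiplying the contributions: [kg] · [m²/s²]
Adding exponents of each base unit: kg: 1, m: 2, s: -2
SI base units of kinetic energy: kg·m²/s²

Answer: kg·m²/s²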